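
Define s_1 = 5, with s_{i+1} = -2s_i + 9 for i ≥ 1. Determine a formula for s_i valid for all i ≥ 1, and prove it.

Claim: s_i = -(-2)^i + 3.

Base case: s_1 = 5, and -(-2)^1 + 3 = 2 + 3 = 5.
Assume s_j = -(-2)^j + 3 for some j ≥ 1.
Then s_{j+1} = -2s_j + 9 = -2·(-(-2)^j + 3) + 9 = 2·(-2)^j − 6 + 9 = -(-2)^{j+1} + 3.
So the formula holds for j+1, and by induction s_i = -(-2)^i + 3 for all i ≥ 1.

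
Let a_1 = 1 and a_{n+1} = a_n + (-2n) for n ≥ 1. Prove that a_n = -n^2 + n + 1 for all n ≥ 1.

Base case: a_1 = 1, and -1^2 + 1 + 1 = 1.
Assume a_k = -k^2 + k + 1.
Then a_{k+1} = a_k + (-2k) = (-k^2 + k + 1) + (-2k) = -k^2 − k + 1,
and -(k+1)^2 + (k+1) + 1 = -k^2 − k + 1.
Hence a_n = -n^2 + n + 1 for every n ≥ 1, by induction.

a_n = -n^2 + n + 1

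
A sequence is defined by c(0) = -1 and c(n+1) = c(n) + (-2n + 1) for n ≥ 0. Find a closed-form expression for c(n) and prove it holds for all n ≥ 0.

Claim: c(n) = -n^2 + 2n − 1.

Base case: c(0) = -1, and -0^2 + 2·0 − 1 = -1.
Assume c(m) = -m^2 + 2m − 1.
Then c(m+1) = c(m) + (-2m + 1) = (-m^2 + 2m − 1) + (-2m + 1) = -m^2,
and -(m+1)^2 + 2·(m+1) − 1 = -m^2.
By induction, c(n) = -n^2 + 2n − 1 for all n ≥ 0.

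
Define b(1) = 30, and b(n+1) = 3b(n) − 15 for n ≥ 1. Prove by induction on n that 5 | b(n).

Base case: b(1) = 30 = 5·6, so 5 | b(1).
Assume 5 | b(r), so b(r) = 5t for some integer t.
Then b(r+1) = 3b(r) − 15 = 3·(5t) − 15 = 5(3t − 3), so 5 | b(r+1).
By induction, 5 | b(n) for all n ≥ 1.

5 | b(n)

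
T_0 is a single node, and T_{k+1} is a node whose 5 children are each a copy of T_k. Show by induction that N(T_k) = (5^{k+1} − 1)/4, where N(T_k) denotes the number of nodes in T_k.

Base case: N(T_0) = 1, and (5^{0+1} − 1)/4 = 1.
Assume N(T_m) = (5^{m+1} − 1)/4.
Then N(T_{m+1}) = 1 + 5N(T_m) = 1 + 5·(5^{m+1} − 1)/4 = 1 + (5^{m+2} − 5)/4 = (4 + 5^{m+2} − 5)/4 = (5^{m+2} − 1)/4.
Hence N(T_k) = (5^{k+1} − 1)/4 for every k ≥ 0, by induction.

N(T_k) = (5^{k+1} − 1)/4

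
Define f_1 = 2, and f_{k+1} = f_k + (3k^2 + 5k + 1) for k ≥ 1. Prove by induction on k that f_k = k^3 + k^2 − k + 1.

Base case: f_1 = 2, and 1^3 + 1^2 − 1 + 1 = 2.
Assume f_m = m^3 + m^2 − m + 1.
Then f_{m+1} = f_m + (3m^2 + 5m + 1) = (m^3 + m^2 − m + 1) + (3m^2 + 5m + 1) = m^3 + 4m^2 + 4m + 2,
and (m+1)^3 + (m+1)^2 − (m+1) + 1 = m^3 + 4m^2 + 4m + 2.
Hence f_k = k^3 + k^2 − k + 1 for every k ≥ 1, by induction.

f_k = k^3 + k^2 − k + 1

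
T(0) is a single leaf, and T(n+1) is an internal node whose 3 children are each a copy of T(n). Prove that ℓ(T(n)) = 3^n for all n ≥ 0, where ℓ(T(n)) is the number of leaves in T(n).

Base case: ℓ(T(0)) = 1, and 3^0 = 1.
Assume ℓ(T(r)) = 3^r.
Then ℓ(T(r+1)) = 3·ℓ(T(r)) = 3·3^r = 3^{r+1}.
Hence ℓ(T(n)) = 3^n for every n ≥ 0, by induction.

ℓ(T(n)) = 3^n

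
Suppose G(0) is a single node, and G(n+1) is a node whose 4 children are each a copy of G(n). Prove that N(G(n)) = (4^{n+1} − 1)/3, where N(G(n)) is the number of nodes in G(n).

Base case: N(G(0)) = 1, and (4^{0+1} − 1)/3 = 1.
Assume N(G(k)) = (4^{k+1} − 1)/3.
Then N(G(k+1)) = 1 + 4N(G(k)) = 1 + 4·(4^{k+1} − 1)/3 = 1 + (4^{k+2} − 4)/3 = (3 + 4^{k+2} − 4)/3 = (4^{k+2} − 1)/3.
By induction, N(G(n)) = (4^{n+1} − 1)/3 for all n ≥ 0.

N(G(n)) = (4^{n+1} − 1)/3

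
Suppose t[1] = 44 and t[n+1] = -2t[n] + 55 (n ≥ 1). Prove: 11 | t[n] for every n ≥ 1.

Base case: t[1] = 44 = 11·4, so 11 | t[1].
Assume 11 | t[m], so t[m] = 11s for some integer s.
Then t[m+1] = -2t[m] + 55 = -2·(11s) + 55 = 11(-2s + 5), so 11 | t[m+1].
By induction, 11 | t[n] for all n ≥ 1.

11 | t[n]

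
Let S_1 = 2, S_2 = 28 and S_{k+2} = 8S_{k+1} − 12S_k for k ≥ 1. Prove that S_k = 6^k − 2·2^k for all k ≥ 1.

Base cases: S_1 = 2 and 6^1 − 2·2^1 = 2; S_2 = 28 and 6^2 − 2·2^2 = 28.
Assume S_j = 6^j − 2·2^j for all 1 ≤ j ≤ m, where m ≥ 2.
Then S_{m+1} = 8S_m − 12S_{m−1} = 8·(6^m − 2·2^m) − 12·(6^{m−1} − 2·2^{m−1}) = (8·6 − 12)6^{m−1} − 2·(8·2 − 12)2^{m−1} = 36·6^{m−1} − 8·2^{m−1} = 6^{m+1} − 2·2^{m+1}.
Hence S_k = 6^k − 2·2^k for every k ≥ 1, by strong induction.

S_k = 6^k − 2·2^k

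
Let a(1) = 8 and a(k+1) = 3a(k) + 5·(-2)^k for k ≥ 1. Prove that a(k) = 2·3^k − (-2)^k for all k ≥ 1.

Base case: a(1) = 8, and 2·3^1 − (-2)^1 = 6 + 2 = 8.
Assume a(m) = 2·3^m − (-2)^m for some m ≥ 1.
Then a(m+1) = 3a(m) + 5·(-2)^m = 3·(2·3^m − (-2)^m) + 5·(-2)^m = 2·3^{m+1} − 3·(-2)^m + 5·(-2)^m = 2·3^{m+1} + 2·(-2)^m = 2·3^{m+1} − (-2)^{m+1}.
By induction, a(k) = 2·3^k − (-2)^k for all k ≥ 1.

a(k) = 2·3^k − (-2)^k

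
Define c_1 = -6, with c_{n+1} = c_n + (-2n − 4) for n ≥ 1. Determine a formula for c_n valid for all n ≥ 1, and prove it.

Claim: c_n = -n^2 − 3n − 2.

Base case: c_1 = -6, and -1^2 − 3·1 − 2 = -6.
Assume c_j = -j^2 − 3j − 2.
Then c_{j+1} = c_j + (-2j − 4) = (-j^2 − 3j − 2) + (-2j − 4) = -j^2 − 5j − 6,
and -(j+1)^2 − 3·(j+1) − 2 = -j^2 − 5j − 6.
This completes the inductive step, so c_n = -n^2 − 3n − 2 for all n ≥ 1.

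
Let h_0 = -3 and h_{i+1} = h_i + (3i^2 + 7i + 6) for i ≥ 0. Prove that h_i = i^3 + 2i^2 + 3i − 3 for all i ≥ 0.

Base case: h_0 = -3, and 0^3 + 2·0^2 + 3·0 − 3 = -3.
Assume h_r = r^3 + 2r^2 + 3r − 3.
Then h_{r+1} = h_r + (3r^2 + 7r + 6) = (r^3 + 2r^2 + 3r − 3) + (3r^2 + 7r + 6) = r^3 + 5r^2 + 10r + 3,
and (r+1)^3 + 2·(r+1)^2 + 3·(r+1) − 3 = r^3 + 5r^2 + 10r + 3.
By induction, h_i = i^3 + 2i^2 + 3i − 3 for all i ≥ 0.

h_i = i^3 + 2i^2 + 3i − 3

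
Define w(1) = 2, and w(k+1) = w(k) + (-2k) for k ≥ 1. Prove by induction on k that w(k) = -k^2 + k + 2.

Base case: w(1) = 2, and -1^2 + 1 + 2 = 2.
Assume w(m) = -m^2 + m + 2.
Then w(m+1) = w(m) + (-2m) = (-m^2 + m + 2) + (-2m) = -m^2 − m + 2,
and -(m+1)^2 + (m+1) + 2 = -m^2 − m + 2.
By induction, w(k) = -k^2 + k + 2 for all k ≥ 1.

w(k) = -k^2 + k + 2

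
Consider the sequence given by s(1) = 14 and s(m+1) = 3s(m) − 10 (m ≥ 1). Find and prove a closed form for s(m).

Claim: s(m) = 3^{m+1} + 5.

Base case: s(1) = 14, and 3^{1+1} + 5 = 9 + 5 = 14.
Assume s(j) = 3^{j+1} + 5 for some j ≥ 1.
Then s(j+1) = 3s(j) − 10 = 3·(3^{j+1} + 5) − 10 = 3^{j+2} + 15 − 10 = 3^{j+2} + 5.
Hence s(m) = 3^{m+1} + 5 for every m ≥ 1, by induction.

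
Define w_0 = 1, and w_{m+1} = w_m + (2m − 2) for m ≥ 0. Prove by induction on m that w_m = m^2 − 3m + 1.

Base case: w_0 = 1, and 0^2 − 3·0 + 1 = 1.
Assume w_r = r^2 − 3r + 1.
Then w_{r+1} = w_r + (2r − 2) = (r^2 − 3r + 1) + (2r − 2) = r^2 − r − 1,
and (r+1)^2 − 3·(r+1) + 1 = r^2 − r − 1.
This completes the inductive step, so w_m = m^2 − 3m + 1 for all m ≥ 0.

w_m = m^2 − 3m + 1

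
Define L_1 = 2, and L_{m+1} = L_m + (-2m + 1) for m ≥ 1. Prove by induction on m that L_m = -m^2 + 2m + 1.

Base case: L_1 = 2, and -1^2 + 2·1 + 1 = 2.
Assume L_r = -r^2 + 2r + 1.
Then L_{r+1} = L_r + (-2r + 1) = (-r^2 + 2r + 1) + (-2r + 1) = -r^2 + 2,
and -(r+1)^2 + 2·(r+1) + 1 = -r^2 + 2.
This completes the inductive step, so L_m = -m^2 + 2m + 1 for all m ≥ 1.

L_m = -m^2 + 2m + 1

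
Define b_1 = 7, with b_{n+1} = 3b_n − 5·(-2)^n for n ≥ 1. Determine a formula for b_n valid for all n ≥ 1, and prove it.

Claim: b_n = 3·3^n + (-2)^n.

Base case: b_1 = 7, and 3·3^1 + (-2)^1 = 9 − 2 = 7.
Assume b_j = 3·3^j + (-2)^j for some j ≥ 1.
Then b_{j+1} = 3b_j − 5·(-2)^j = 3·(3·3^j + (-2)^j) − 5·(-2)^j = 3·3^{j+1} + 3·(-2)^j − 5·(-2)^j = 3·3^{j+1} − 2·(-2)^j = 3·3^{j+1} + (-2)^{j+1}.
Hence b_n = 3·3^n + (-2)^n for every n ≥ 1, by induction.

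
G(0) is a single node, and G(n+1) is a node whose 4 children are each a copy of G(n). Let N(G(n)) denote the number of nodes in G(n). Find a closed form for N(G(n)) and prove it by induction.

Claim: N(G(n)) = (4^{n+1} − 1)/3.

Base case: N(G(0)) = 1, and (4^{0+1} − 1)/3 = 1.
Assume N(G(k)) = (4^{k+1} − 1)/3.
Then N(G(k+1)) = 1 + 4N(G(k)) = 1 + 4·(4^{k+1} − 1)/3 = 1 + (4^{k+2} − 4)/3 = (3 + 4^{k+2} − 4)/3 = (4^{k+2} − 1)/3.
This completes the inductive step, so N(G(n)) = (4^{n+1} − 1)/3 for all n ≥ 0.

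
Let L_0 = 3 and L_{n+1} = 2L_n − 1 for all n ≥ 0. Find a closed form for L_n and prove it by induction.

Claim: L_n = 2^{n+1} + 1.

Base case: L_0 = 3, and 2^{0+1} + 1 = 2 + 1 = 3.
Assume L_j = 2^{j+1} + 1 for some j ≥ 0.
Then L_{j+1} = 2L_j − 1 = 2·(2^{j+1} + 1) − 1 = 2^{j+2} + 2 − 1 = 2^{j+2} + 1.
So the formula holds for j+1, and by induction L_n = 2^{n+1} + 1 for all n ≥ 0.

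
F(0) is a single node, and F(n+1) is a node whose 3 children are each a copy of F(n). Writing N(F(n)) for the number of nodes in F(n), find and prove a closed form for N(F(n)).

Claim: N(F(n)) = (3^{n+1} − 1)/2.

Base case: N(F(0)) = 1, and (3^{0+1} − 1)/2 = 1.
Assume N(F(j)) = (3^{j+1} − 1)/2.
Then N(F(j+1)) = 1 + 3N(F(j)) = 1 + 3·(3^{j+1} − 1)/2 = 1 + (3^{j+2} − 3)/2 = (2 + 3^{j+2} − 3)/2 = (3^{j+2} − 1)/2.
By induction, N(F(n)) = (3^{n+1} − 1)/2 for all n ≥ 0.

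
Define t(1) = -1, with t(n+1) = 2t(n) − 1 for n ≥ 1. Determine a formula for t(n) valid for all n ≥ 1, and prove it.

Claim: t(n) = -2^n + 1.

Base case: t(1) = -1, and -2^1 + 1 = -2 + 1 = -1.
Assume t(r) = -2^r + 1 for some r ≥ 1.
Then t(r+1) = 2t(r) − 1 = 2·(-2^r + 1) − 1 = -2^{r+1} + 2 − 1 = -2^{r+1} + 1.
Hence t(n) = -2^n + 1 for every n ≥ 1, by induction.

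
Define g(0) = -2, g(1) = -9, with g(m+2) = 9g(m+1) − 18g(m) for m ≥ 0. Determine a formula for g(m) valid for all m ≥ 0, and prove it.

Claim: g(m) = -3^m − 6^m.

Base cases: g(0) = -2 and -3^0 − 6^0 = -2; g(1) = -9 and -3^1 − 6^1 = -9.
Assume g(i) = -3^i − 6^i for all 0 ≤ i ≤ j, where j ≥ 1.
Then g(j+1) = 9g(j) − 18g(j−1) = 9·(-3^j − 6^j) − 18·(-3^{j−1} − 6^{j−1}) = -(9·3 − 18)3^{j−1} − (9·6 − 18)6^{j−1} = -9·3^{j−1} − 36·6^{j−1} = -3^{j+1} − 6^{j+1}.
Hence g(m) = -3^m − 6^m for every m ≥ 0, by strong induction.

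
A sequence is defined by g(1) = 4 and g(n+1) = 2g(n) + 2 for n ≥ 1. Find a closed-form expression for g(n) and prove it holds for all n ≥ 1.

Claim: g(n) = 3·2^n − 2.

Base case: g(1) = 4, and 3·2^1 − 2 = 6 − 2 = 4.
Assume g(m) = 3·2^m − 2 for some m ≥ 1.
Then g(m+1) = 2g(m) + 2 = 2·(3·2^m − 2) + 2 = 6·2^m − 4 + 2 = 3·2^{m+1} − 2.
This completes the inductive step, so g(n) = 3·2^n − 2 for all n ≥ 1.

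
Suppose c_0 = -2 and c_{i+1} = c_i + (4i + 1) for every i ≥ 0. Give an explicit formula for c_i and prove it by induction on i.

Claim: c_i = 2i^2 − i − 2.

Base case: c_0 = -2, and 2·0^2 − 0 − 2 = -2.
Assume c_r = 2r^2 − r − 2.
Then c_{r+1} = c_r + (4r + 1) = (2r^2 − r − 2) + (4r + 1) = 2r^2 + 3r − 1,
and 2·(r+1)^2 − (r+1) − 2 = 2r^2 + 3r − 1.
This completes the inductive step, so c_i = 2i^2 − i − 2 for all i ≥ 0.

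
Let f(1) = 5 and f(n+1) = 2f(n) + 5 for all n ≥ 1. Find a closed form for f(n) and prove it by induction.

Claim: f(n) = 5·2^n − 5.

Base case: f(1) = 5, and 5·2^1 − 5 = 10 − 5 = 5.
Assume f(k) = 5·2^k − 5 for some k ≥ 1.
Then f(k+1) = 2f(k) + 5 = 2·(5·2^k − 5) + 5 = 10·2^k − 10 + 5 = 5·2^{k+1} − 5.
By induction, f(n) = 5·2^n − 5 for all n ≥ 1.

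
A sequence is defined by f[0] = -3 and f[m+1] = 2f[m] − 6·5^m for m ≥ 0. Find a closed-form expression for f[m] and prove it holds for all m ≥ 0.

Claim: f[m] = -2^m − 2·5^m.

Base case: f[0] = -3, and -2^0 − 2·5^0 = -1 − 2 = -3.
Assume f[k] = -2^k − 2·5^k for some k ≥ 0.
Then f[k+1] = 2f[k] − 6·5^k = 2·(-2^k − 2·5^k) − 6·5^k = -2^{k+1} − 4·5^k − 6·5^k = -2^{k+1} − 10·5^k = -2^{k+1} − 2·5^{k+1}.
So the formula holds for k+1, and by induction f[m] = -2^m − 2·5^m for all m ≥ 0.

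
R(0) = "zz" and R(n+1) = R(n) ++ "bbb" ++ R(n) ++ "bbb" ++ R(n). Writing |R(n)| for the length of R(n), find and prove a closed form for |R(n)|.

Claim: |R(n)| = 5·3^n − 3.

Base case: |R(0)| = 2, and 5·3^0 − 3 = 2.
Assume |R(m)| = 5·3^m − 3.
Then |R(m+1)| = 3|R(m)| + 6 = 3(5·3^m − 3) + 6 = 5·3^{m+1} − 9 + 6 = 5·3^{m+1} − 3.
So the formula holds for m+1, and by induction |R(n)| = 5·3^n − 3 for all n ≥ 0.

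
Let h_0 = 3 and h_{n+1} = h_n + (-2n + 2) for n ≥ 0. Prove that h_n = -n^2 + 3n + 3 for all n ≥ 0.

Base case: h_0 = 3, and -0^2 + 3·0 + 3 = 3.
Assume h_m = -m^2 + 3m + 3.
Then h_{m+1} = h_m + (-2m + 2) = (-m^2 + 3m + 3) + (-2m + 2) = -m^2 + m + 5,
and -(m+1)^2 + 3·(m+1) + 3 = -m^2 + m + 5.
By induction, h_n = -n^2 + 3n + 3 for all n ≥ 0.

h_n = -n^2 + 3n + 3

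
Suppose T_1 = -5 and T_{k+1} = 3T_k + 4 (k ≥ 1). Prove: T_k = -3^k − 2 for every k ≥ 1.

Base case: T_1 = -5, and -3^1 − 2 = -3 − 2 = -5.
Assume T_j = -3^j − 2 for some j ≥ 1.
Then T_{j+1} = 3T_j + 4 = 3·(-3^j − 2) + 4 = -3^{j+1} − 6 + 4 = -3^{j+1} − 2.
By induction, T_k = -3^k − 2 for all k ≥ 1.

T_k = -3^k − 2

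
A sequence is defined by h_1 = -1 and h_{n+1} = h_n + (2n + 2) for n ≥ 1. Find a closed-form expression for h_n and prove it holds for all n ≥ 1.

Claim: h_n = n^2 + n − 3.

Base case: h_1 = -1, and 1^2 + 1 − 3 = -1.
Assume h_r = r^2 + r − 3.
Then h_{r+1} = h_r + (2r + 2) = (r^2 + r − 3) + (2r + 2) = r^2 + 3r − 1,
and (r+1)^2 + (r+1) − 3 = r^2 + 3r − 1.
By induction, h_n = n^2 + n − 3 for all n ≥ 1.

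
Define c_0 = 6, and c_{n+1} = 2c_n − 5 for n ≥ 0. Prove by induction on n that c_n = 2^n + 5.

Base case: c_0 = 6, and 2^0 + 5 = 1 + 5 = 6.
Assume c_m = 2^m + 5 for some m ≥ 0.
Then c_{m+1} = 2c_m − 5 = 2·(2^m + 5) − 5 = 2^{m+1} + 10 − 5 = 2^{m+1} + 5.
Hence c_n = 2^n + 5 for every n ≥ 0, by induction.

c_n = 2^n + 5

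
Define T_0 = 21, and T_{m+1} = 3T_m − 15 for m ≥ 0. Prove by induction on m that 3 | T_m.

Base case: T_0 = 21 = 3·7, so 3 | T_0.
Assume 3 | T_k, so T_k = 3t for some integer t.
Then T_{k+1} = 3T_k − 15 = 3·(3t) − 15 = 3(3t − 5), so 3 | T_{k+1}.
So the property holds for k+1, and by induction 3 | T_m for all m ≥ 0.

3 | T_m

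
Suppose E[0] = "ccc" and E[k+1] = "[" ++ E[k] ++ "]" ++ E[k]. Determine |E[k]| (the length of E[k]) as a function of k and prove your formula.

Claim: |E[k]| = 5·2^k − 2.

Base case: |E[0]| = 3, and 5·2^0 − 2 = 3.
Assume |E[r]| = 5·2^r − 2.
Then |E[r+1]| = 1 + |E[r]| + 1 + |E[r]| = 2|E[r]| + 2 = 2(5·2^r − 2) + 2 = 5·2^{r+1} − 4 + 2 = 5·2^{r+1} − 2.
This completes the inductive step, so |E[k]| = 5·2^k − 2 for all k ≥ 0.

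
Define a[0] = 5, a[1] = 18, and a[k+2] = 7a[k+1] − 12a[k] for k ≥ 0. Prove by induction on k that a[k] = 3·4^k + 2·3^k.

Base cases: a[0] = 5 and 3·4^0 + 2·3^0 = 5; a[1] = 18 and 3·4^1 + 2·3^1 = 18.
Assume a[i] = 3·4^i + 2·3^i for all 0 ≤ i ≤ j, where j ≥ 1.
Then a[j+1] = 7a[j] − 12a[j−1] = 7·(3·4^j + 2·3^j) − 12·(3·4^{j−1} + 2·3^{j−1}) = 3·(7·4 − 12)4^{j−1} + 2·(7·3 − 12)3^{j−1} = 48·4^{j−1} + 18·3^{j−1} = 3·4^{j+1} + 2·3^{j+1}.
So the formula holds for j+1, and by strong induction a[k] = 3·4^k + 2·3^k for all k ≥ 0.

a[k] = 3·4^k + 2·3^k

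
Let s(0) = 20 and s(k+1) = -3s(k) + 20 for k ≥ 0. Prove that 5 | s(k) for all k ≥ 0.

Base case: s(0) = 20 = 5·4, so 5 | s(0).
Assume 5 | s(r), so s(r) = 5t for some integer t.
Then s(r+1) = -3s(r) + 20 = -3·(5t) + 20 = 5(-3t + 4), so 5 | s(r+1).
Hence 5 | s(k) for every k ≥ 0, by induction.

5 | s(k)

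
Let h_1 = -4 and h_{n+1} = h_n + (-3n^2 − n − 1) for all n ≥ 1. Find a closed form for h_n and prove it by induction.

Claim: h_n = -n^3 + n^2 − n − 3.

Base case: h_1 = -4, and -1^3 + 1^2 − 1 − 3 = -4.
Assume h_m = -m^3 + m^2 − m − 3.
Then h_{m+1} = h_m + (-3m^2 − m − 1) = (-m^3 + m^2 − m − 3) + (-3m^2 − m − 1) = -m^3 − 2m^2 − 2m − 4,
and -(m+1)^3 + (m+1)^2 − (m+1) − 3 = -m^3 − 2m^2 − 2m − 4.
Hence h_n = -n^3 + n^2 − n − 3 for every n ≥ 1, by induction.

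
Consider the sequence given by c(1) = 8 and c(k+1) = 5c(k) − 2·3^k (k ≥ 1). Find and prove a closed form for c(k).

Claim: c(k) = 5^k + 3^k.

Base case: c(1) = 8, and 5^1 + 3^1 = 5 + 3 = 8.
Assume c(r) = 5^r + 3^r for some r ≥ 1.
Then c(r+1) = 5c(r) − 2·3^r = 5·(5^r + 3^r) − 2·3^r = 5^{r+1} + 5·3^r − 2·3^r = 5^{r+1} + 3·3^r = 5^{r+1} + 3^{r+1}.
So the formula holds for r+1, and by induction c(k) = 5^k + 3^k for all k ≥ 1.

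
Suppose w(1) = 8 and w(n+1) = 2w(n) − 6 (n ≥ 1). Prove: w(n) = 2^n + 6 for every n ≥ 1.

Base case: w(1) = 8, and 2^1 + 6 = 2 + 6 = 8.
Assume w(j) = 2^j + 6 for some j ≥ 1.
Then w(j+1) = 2w(j) − 6 = 2·(2^j + 6) − 6 = 2^{j+1} + 12 − 6 = 2^{j+1} + 6.
By induction, w(n) = 2^n + 6 for all n ≥ 1.

w(n) = 2^n + 6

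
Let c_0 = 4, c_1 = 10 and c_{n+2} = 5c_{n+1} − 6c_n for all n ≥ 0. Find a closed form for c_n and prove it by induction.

Claim: c_n = 2·2^n + 2·3^n.

Base cases: c_0 = 4 and 2·2^0 + 2·3^0 = 4; c_1 = 10 and 2·2^1 + 2·3^1 = 10.
Assume c_i = 2·2^i + 2·3^i for all 0 ≤ i ≤ j, where j ≥ 1.
Then c_{j+1} = 5c_j − 6c_{j−1} = 5·(2·2^j + 2·3^j) − 6·(2·2^{j−1} + 2·3^{j−1}) = 2·(5·2 − 6)2^{j−1} + 2·(5·3 − 6)3^{j−1} = 8·2^{j−1} + 18·3^{j−1} = 2·2^{j+1} + 2·3^{j+1}.
By strong induction, c_n = 2·2^n + 2·3^n for all n ≥ 0.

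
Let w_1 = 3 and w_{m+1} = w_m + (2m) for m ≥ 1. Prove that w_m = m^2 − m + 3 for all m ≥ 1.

Base case: w_1 = 3, and 1^2 − 1 + 3 = 3.
Assume w_j = j^2 − j + 3.
Then w_{j+1} = w_j + (2j) = (j^2 − j + 3) + (2j) = j^2 + j + 3,
and (j+1)^2 − (j+1) + 3 = j^2 + j + 3.
By induction, w_m = m^2 − m + 3 for all m ≥ 1.

w_m = m^2 − m + 3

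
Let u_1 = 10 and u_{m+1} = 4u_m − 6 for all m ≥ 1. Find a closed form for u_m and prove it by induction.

Claim: u_m = 2·4^m + 2.

Base case: u_1 = 10, and 2·4^1 + 2 = 8 + 2 = 10.
Assume u_j = 2·4^j + 2 for some j ≥ 1.
Then u_{j+1} = 4u_j − 6 = 4·(2·4^j + 2) − 6 = 8·4^j + 8 − 6 = 2·4^{j+1} + 2.
So the formula holds for j+1, and by induction u_m = 2·4^m + 2 for all m ≥ 1.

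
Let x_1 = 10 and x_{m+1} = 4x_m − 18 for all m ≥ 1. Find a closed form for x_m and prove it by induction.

Claim: x_m = 4^m + 6.

Base case: x_1 = 10, and 4^1 + 6 = 4 + 6 = 10.
Assume x_j = 4^j + 6 for some j ≥ 1.
Then x_{j+1} = 4x_j − 18 = 4·(4^j + 6) − 18 = 4^{j+1} + 24 − 18 = 4^{j+1} + 6.
By induction, x_m = 4^m + 6 for all m ≥ 1.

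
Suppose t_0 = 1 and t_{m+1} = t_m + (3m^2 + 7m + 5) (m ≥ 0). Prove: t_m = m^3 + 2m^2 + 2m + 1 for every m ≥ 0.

Base case: t_0 = 1, and 0^3 + 2·0^2 + 2·0 + 1 = 1.
Assume t_k = k^3 + 2k^2 + 2k + 1.
Then t_{k+1} = t_k + (3k^2 + 7k + 5) = (k^3 + 2k^2 + 2k + 1) + (3k^2 + 7k + 5) = k^3 + 5k^2 + 9k + 6,
and (k+1)^3 + 2·(k+1)^2 + 2·(k+1) + 1 = k^3 + 5k^2 + 9k + 6.
This completes the inductive step, so t_m = m^3 + 2m^2 + 2m + 1 for all m ≥ 0.

t_m = m^3 + 2m^2 + 2m + 1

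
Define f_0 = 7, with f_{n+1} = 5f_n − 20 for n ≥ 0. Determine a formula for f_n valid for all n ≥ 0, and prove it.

Claim: f_n = 2·5^n + 5.

Base case: f_0 = 7, and 2·5^0 + 5 = 2 + 5 = 7.
Assume f_k = 2·5^k + 5 for some k ≥ 0.
Then f_{k+1} = 5f_k − 20 = 5·(2·5^k + 5) − 20 = 10·5^k + 25 − 20 = 2·5^{k+1} + 5.
This completes the inductive step, so f_n = 2·5^n + 5 for all n ≥ 0.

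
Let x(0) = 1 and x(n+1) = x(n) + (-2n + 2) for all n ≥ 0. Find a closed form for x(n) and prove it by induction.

Claim: x(n) = -n^2 + 3n + 1.

Base case: x(0) = 1, and -0^2 + 3·0 + 1 = 1.
Assume x(k) = -k^2 + 3k + 1.
Then x(k+1) = x(k) + (-2k + 2) = (-k^2 + 3k + 1) + (-2k + 2) = -k^2 + k + 3,
and -(k+1)^2 + 3·(k+1) + 1 = -k^2 + k + 3.
By induction, x(n) = -n^2 + 3n + 1 for all n ≥ 0.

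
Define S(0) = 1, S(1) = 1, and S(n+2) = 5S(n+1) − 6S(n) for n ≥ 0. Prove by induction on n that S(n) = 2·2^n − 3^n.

Base cases: S(0) = 1 and 2·2^0 − 3^0 = 1; S(1) = 1 and 2·2^1 − 3^1 = 1.
Assume S(j) = 2·2^j − 3^j for all 0 ≤ j ≤ r, where r ≥ 1.
Then S(r+1) = 5S(r) − 6S(r−1) = 5·(2·2^r − 3^r) − 6·(2·2^{r−1} − 3^{r−1}) = 2·(5·2 − 6)2^{r−1} − (5·3 − 6)3^{r−1} = 8·2^{r−1} − 9·3^{r−1} = 2·2^{r+1} − 3^{r+1}.
Hence S(n) = 2·2^n − 3^n for every n ≥ 0, by strong induction.

S(n) = 2·2^n − 3^n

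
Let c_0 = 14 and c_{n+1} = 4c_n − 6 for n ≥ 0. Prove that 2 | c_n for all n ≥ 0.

Base case: c_0 = 14 = 2·7, so 2 | c_0.
Assume 2 | c_r, so c_r = 2t for some integer t.
Then c_{r+1} = 4c_r − 6 = 4·(2t) − 6 = 2(4t − 3), so 2 | c_{r+1}.
By induction, 2 | c_n for all n ≥ 0.

2 | c_n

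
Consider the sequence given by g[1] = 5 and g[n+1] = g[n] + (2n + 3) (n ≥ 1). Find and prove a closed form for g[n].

Claim: g[n] = n^2 + 2n + 2.

Base case: g[1] = 5, and 1^2 + 2·1 + 2 = 5.
Assume g[k] = k^2 + 2k + 2.
Then g[k+1] = g[k] + (2k + 3) = (k^2 + 2k + 2) + (2k + 3) = k^2 + 4k + 5,
and (k+1)^2 + 2·(k+1) + 2 = k^2 + 4k + 5.
Hence g[n] = n^2 + 2n + 2 for every n ≥ 1, by induction.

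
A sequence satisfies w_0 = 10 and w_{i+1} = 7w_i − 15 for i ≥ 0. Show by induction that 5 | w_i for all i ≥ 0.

Base case: w_0 = 10 = 5·2, so 5 | w_0.
Assume 5 | w_j, so w_j = 5t for some integer t.
Then w_{j+1} = 7w_j − 15 = 7·(5t) − 15 = 5(7t − 3), so 5 | w_{j+1}.
Hence 5 | w_i for every i ≥ 0, by induction.

5 | w_i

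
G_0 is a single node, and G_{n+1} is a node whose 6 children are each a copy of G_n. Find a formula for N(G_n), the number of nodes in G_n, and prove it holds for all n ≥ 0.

Claim: N(G_n) = (6^{n+1} − 1)/5.

Base case: N(G_0) = 1, and (6^{0+1} − 1)/5 = 1.
Assume N(G_r) = (6^{r+1} − 1)/5.
Then N(G_{r+1}) = 1 + 6N(G_r) = 1 + 6·(6^{r+1} − 1)/5 = 1 + (6^{r+2} − 6)/5 = (5 + 6^{r+2} − 6)/5 = (6^{r+2} − 1)/5.
This completes the inductive step, so N(G_n) = (6^{n+1} − 1)/5 for all n ≥ 0.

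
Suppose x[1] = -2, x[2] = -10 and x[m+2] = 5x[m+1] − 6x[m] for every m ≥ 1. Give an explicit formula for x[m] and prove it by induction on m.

Claim: x[m] = 2·2^m − 2·3^m.

Base cases: x[1] = -2 and 2·2^1 − 2·3^1 = -2; x[2] = -10 and 2·2^2 − 2·3^2 = -10.
Assume x[i] = 2·2^i − 2·3^i for all 1 ≤ i ≤ j, where j ≥ 2.
Then x[j+1] = 5x[j] − 6x[j−1] = 5·(2·2^j − 2·3^j) − 6·(2·2^{j−1} − 2·3^{j−1}) = 2·(5·2 − 6)2^{j−1} − 2·(5·3 − 6)3^{j−1} = 8·2^{j−1} − 18·3^{j−1} = 2·2^{j+1} − 2·3^{j+1}.
Hence x[m] = 2·2^m − 2·3^m for every m ≥ 1, by strong induction.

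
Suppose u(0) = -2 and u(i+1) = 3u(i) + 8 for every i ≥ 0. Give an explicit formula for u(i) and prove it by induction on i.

Claim: u(i) = 2·3^i − 4.

Base case: u(0) = -2, and 2·3^0 − 4 = 2 − 4 = -2.
Assume u(k) = 2·3^k − 4 for some k ≥ 0.
Then u(k+1) = 3u(k) + 8 = 3·(2·3^k − 4) + 8 = 6·3^k − 12 + 8 = 2·3^{k+1} − 4.
Hence u(i) = 2·3^i − 4 for every i ≥ 0, by induction.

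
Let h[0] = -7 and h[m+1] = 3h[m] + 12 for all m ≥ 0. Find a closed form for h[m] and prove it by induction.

Claim: h[m] = -3^m − 6.

Base case: h[0] = -7, and -3^0 − 6 = -1 − 6 = -7.
Assume h[k] = -3^k − 6 for some k ≥ 0.
Then h[k+1] = 3h[k] + 12 = 3·(-3^k − 6) + 12 = -3^{k+1} − 18 + 12 = -3^{k+1} − 6.
So the formula holds for k+1, and by induction h[m] = -3^m − 6 for all m ≥ 0.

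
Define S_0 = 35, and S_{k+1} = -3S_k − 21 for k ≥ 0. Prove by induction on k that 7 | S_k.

Base case: S_0 = 35 = 7·5, so 7 | S_0.
Assume 7 | S_j, so S_j = 7t for some integer t.
Then S_{j+1} = -3S_j − 21 = -3·(7t) − 21 = 7(-3t − 3), so 7 | S_{j+1}.
Hence 7 | S_k for every k ≥ 0, by induction.

7 | S_k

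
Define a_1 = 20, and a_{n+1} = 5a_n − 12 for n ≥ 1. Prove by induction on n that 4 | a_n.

Base case: a_1 = 20 = 4·5, so 4 | a_1.
Assume 4 | a_k, so a_k = 4t for some integer t.
Then a_{k+1} = 5a_k − 12 = 5·(4t) − 12 = 4(5t − 3), so 4 | a_{k+1}.
Hence 4 | a_n for every n ≥ 1, by induction.

4 | a_n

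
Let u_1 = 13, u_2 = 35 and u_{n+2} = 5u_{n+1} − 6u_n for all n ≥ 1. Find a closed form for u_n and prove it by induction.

Claim: u_n = 3·3^n + 2·2^n.

Base cases: u_1 = 13 and 3·3^1 + 2·2^1 = 13; u_2 = 35 and 3·3^2 + 2·2^2 = 35.
Assume u_j = 3·3^j + 2·2^j for all 1 ≤ j ≤ r, where r ≥ 2.
Then u_{r+1} = 5u_r − 6u_{r−1} = 5·(3·3^r + 2·2^r) − 6·(3·3^{r−1} + 2·2^{r−1}) = 3·(5·3 − 6)3^{r−1} + 2·(5·2 − 6)2^{r−1} = 27·3^{r−1} + 8·2^{r−1} = 3·3^{r+1} + 2·2^{r+1}.
Hence u_n = 3·3^n + 2·2^n for every n ≥ 1, by strong induction.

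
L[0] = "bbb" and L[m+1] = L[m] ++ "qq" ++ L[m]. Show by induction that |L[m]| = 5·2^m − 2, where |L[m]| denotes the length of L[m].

Base case: |L[0]| = 3, and 5·2^0 − 2 = 3.
Assume |L[j]| = 5·2^j − 2.
Then |L[j+1]| = |L[j]| + 2 + |L[j]| = 2|L[j]| + 2 = 2(5·2^j − 2) + 2 = 5·2^{j+1} − 4 + 2 = 5·2^{j+1} − 2.
So the formula holds for j+1, and by induction |L[m]| = 5·2^m − 2 for all m ≥ 0.

|L[m]| = 5·2^m − 2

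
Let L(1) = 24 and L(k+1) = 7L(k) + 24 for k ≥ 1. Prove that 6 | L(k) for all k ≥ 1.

Base case: L(1) = 24 = 6·4, so 6 | L(1).
Assume 6 | L(j), so L(j) = 6t for some integer t.
Then L(j+1) = 7L(j) + 24 = 7·(6t) + 24 = 6(7t + 4), so 6 | L(j+1).
Hence 6 | L(k) for every k ≥ 1, by induction.

6 | L(k)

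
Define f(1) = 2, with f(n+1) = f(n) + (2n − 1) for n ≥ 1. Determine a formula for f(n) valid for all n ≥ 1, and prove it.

Claim: f(n) = n^2 − 2n + 3.

Base case: f(1) = 2, and 1^2 − 2·1 + 3 = 2.
Assume f(r) = r^2 − 2r + 3.
Then f(r+1) = f(r) + (2r − 1) = (r^2 − 2r + 3) + (2r − 1) = r^2 + 2,
and (r+1)^2 − 2·(r+1) + 3 = r^2 + 2.
By induction, f(n) = n^2 − 2n + 3 for all n ≥ 1.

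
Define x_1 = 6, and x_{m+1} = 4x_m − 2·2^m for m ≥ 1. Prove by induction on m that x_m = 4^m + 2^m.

Base case: x_1 = 6, and 4^1 + 2^1 = 4 + 2 = 6.
Assume x_k = 4^k + 2^k for some k ≥ 1.
Then x_{k+1} = 4x_k − 2·2^k = 4·(4^k + 2^k) − 2·2^k = 4^{k+1} + 4·2^k − 2·2^k = 4^{k+1} + 2·2^k = 4^{k+1} + 2^{k+1}.
This completes the inductive step, so x_m = 4^m + 2^m for all m ≥ 1.

x_m = 4^m + 2^m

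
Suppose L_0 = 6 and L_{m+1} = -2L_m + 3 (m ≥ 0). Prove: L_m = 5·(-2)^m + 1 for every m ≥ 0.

Base case: L_0 = 6, and 5·(-2)^0 + 1 = 5 + 1 = 6.
Assume L_k = 5·(-2)^k + 1 for some k ≥ 0.
Then L_{k+1} = -2L_k + 3 = -2·(5·(-2)^k + 1) + 3 = -10·(-2)^k − 2 + 3 = 5·(-2)^{k+1} + 1.
Hence L_m = 5·(-2)^m + 1 for every m ≥ 0, by induction.

L_m = 5·(-2)^m + 1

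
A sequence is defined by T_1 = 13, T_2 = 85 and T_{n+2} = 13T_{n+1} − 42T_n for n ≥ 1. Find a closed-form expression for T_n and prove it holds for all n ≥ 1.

Claim: T_n = 6^n + 7^n.

Base cases: T_1 = 13 and 6^1 + 7^1 = 13; T_2 = 85 and 6^2 + 7^2 = 85.
Assume T_i = 6^i + 7^i for all 1 ≤ i ≤ j, where j ≥ 2.
Then T_{j+1} = 13T_j − 42T_{j−1} = 13·(6^j + 7^j) − 42·(6^{j−1} + 7^{j−1}) = (13·6 − 42)6^{j−1} + (13·7 − 42)7^{j−1} = 36·6^{j−1} + 49·7^{j−1} = 6^{j+1} + 7^{j+1}.
By strong induction, T_n = 6^n + 7^n for all n ≥ 1.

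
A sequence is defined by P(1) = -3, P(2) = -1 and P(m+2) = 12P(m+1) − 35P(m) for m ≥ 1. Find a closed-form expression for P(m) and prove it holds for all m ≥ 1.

Claim: P(m) = 7^m − 2·5^m.

Base cases: P(1) = -3 and 7^1 − 2·5^1 = -3; P(2) = -1 and 7^2 − 2·5^2 = -1.
Assume P(j) = 7^j − 2·5^j for all 1 ≤ j ≤ k, where k ≥ 2.
Then P(k+1) = 12P(k) − 35P(k−1) = 12·(7^k − 2·5^k) − 35·(7^{k−1} − 2·5^{k−1}) = (12·7 − 35)7^{k−1} − 2·(12·5 − 35)5^{k−1} = 49·7^{k−1} − 50·5^{k−1} = 7^{k+1} − 2·5^{k+1}.
So the formula holds for k+1, and by strong induction P(m) = 7^m − 2·5^m for all m ≥ 1.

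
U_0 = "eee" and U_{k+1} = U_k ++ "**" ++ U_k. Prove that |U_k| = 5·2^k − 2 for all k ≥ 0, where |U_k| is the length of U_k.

Base case: |U_0| = 3, and 5·2^0 − 2 = 3.
Assume |U_m| = 5·2^m − 2.
Then |U_{m+1}| = |U_m| + 2 + |U_m| = 2|U_m| + 2 = 2(5·2^m − 2) + 2 = 5·2^{m+1} − 4 + 2 = 5·2^{m+1} − 2.
This completes the inductive step, so |U_k| = 5·2^k − 2 for all k ≥ 0.

|U_k| = 5·2^k − 2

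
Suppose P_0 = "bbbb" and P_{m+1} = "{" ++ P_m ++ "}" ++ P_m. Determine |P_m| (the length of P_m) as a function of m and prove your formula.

Claim: |P_m| = 6·2^m − 2.

Base case: |P_0| = 4, and 6·2^0 − 2 = 4.
Assume |P_j| = 6·2^j − 2.
Then |P_{j+1}| = 1 + |P_j| + 1 + |P_j| = 2|P_j| + 2 = 2(6·2^j − 2) + 2 = 6·2^{j+1} − 4 + 2 = 6·2^{j+1} − 2.
By induction, |P_m| = 6·2^m − 2 for all m ≥ 0.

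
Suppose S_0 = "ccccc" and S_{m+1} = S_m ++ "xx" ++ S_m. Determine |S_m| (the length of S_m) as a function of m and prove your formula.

Claim: |S_m| = 7·2^m − 2.

Base case: |S_0| = 5, and 7·2^0 − 2 = 5.
Assume |S_j| = 7·2^j − 2.
Then |S_{j+1}| = |S_j| + 2 + |S_j| = 2|S_j| + 2 = 2(7·2^j − 2) + 2 = 7·2^{j+1} − 4 + 2 = 7·2^{j+1} − 2.
By induction, |S_m| = 7·2^m − 2 for all m ≥ 0.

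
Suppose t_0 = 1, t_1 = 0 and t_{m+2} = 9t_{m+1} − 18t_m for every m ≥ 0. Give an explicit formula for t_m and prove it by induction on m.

Claim: t_m = -6^m + 2·3^m.

Base cases: t_0 = 1 and -6^0 + 2·3^0 = 1; t_1 = 0 and -6^1 + 2·3^1 = 0.
Assume t_j = -6^j + 2·3^j for all 0 ≤ j ≤ k, where k ≥ 1.
Then t_{k+1} = 9t_k − 18t_{k−1} = 9·(-6^k + 2·3^k) − 18·(-6^{k−1} + 2·3^{k−1}) = -(9·6 − 18)6^{k−1} + 2·(9·3 − 18)3^{k−1} = -36·6^{k−1} + 18·3^{k−1} = -6^{k+1} + 2·3^{k+1}.
Hence t_m = -6^m + 2·3^m for every m ≥ 0, by strong induction.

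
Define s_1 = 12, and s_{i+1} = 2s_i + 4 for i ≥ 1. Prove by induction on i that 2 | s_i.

Base case: s_1 = 12 = 2·6, so 2 | s_1.
Assume 2 | s_m, so s_m = 2t for some integer t.
Then s_{m+1} = 2s_m + 4 = 2·(2t) + 4 = 2(2t + 2), so 2 | s_{m+1}.
By induction, 2 | s_i for all i ≥ 1.

2 | s_i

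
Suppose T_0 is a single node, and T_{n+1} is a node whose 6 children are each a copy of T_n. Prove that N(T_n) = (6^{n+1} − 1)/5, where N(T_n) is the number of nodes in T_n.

Base case: N(T_0) = 1, and (6^{0+1} − 1)/5 = 1.
Assume N(T_j) = (6^{j+1} − 1)/5.
Then N(T_{j+1}) = 1 + 6N(T_j) = 1 + 6·(6^{j+1} − 1)/5 = 1 + (6^{j+2} − 6)/5 = (5 + 6^{j+2} − 6)/5 = (6^{j+2} − 1)/5.
Hence N(T_n) = (6^{n+1} − 1)/5 for every n ≥ 0, by induction.

N(T_n) = (6^{n+1} − 1)/5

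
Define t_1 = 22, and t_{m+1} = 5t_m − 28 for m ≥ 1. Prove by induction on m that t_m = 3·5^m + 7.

Base case: t_1 = 22, and 3·5^1 + 7 = 15 + 7 = 22.
Assume t_j = 3·5^j + 7 for some j ≥ 1.
Then t_{j+1} = 5t_j − 28 = 5·(3·5^j + 7) − 28 = 15·5^j + 35 − 28 = 3·5^{j+1} + 7.
This completes the inductive step, so t_m = 3·5^m + 7 for all m ≥ 1.

t_m = 3·5^m + 7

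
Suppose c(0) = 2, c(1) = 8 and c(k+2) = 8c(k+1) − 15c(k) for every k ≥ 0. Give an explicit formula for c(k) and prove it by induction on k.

Claim: c(k) = 5^k + 3^k.

Base cases: c(0) = 2 and 5^0 + 3^0 = 2; c(1) = 8 and 5^1 + 3^1 = 8.
Assume c(i) = 5^i + 3^i for all 0 ≤ i ≤ j, where j ≥ 1.
Then c(j+1) = 8c(j) − 15c(j−1) = 8·(5^j + 3^j) − 15·(5^{j−1} + 3^{j−1}) = (8·5 − 15)5^{j−1} + (8·3 − 15)3^{j−1} = 25·5^{j−1} + 9·3^{j−1} = 5^{j+1} + 3^{j+1}.
So the formula holds for j+1, and by strong induction c(k) = 5^k + 3^k for all k ≥ 0.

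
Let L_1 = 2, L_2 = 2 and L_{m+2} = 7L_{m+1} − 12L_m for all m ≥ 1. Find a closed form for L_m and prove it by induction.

Claim: L_m = -4^m + 2·3^m.

Base cases: L_1 = 2 and -4^1 + 2·3^1 = 2; L_2 = 2 and -4^2 + 2·3^2 = 2.
Assume L_j = -4^j + 2·3^j for all 1 ≤ j ≤ k, where k ≥ 2.
Then L_{k+1} = 7L_k − 12L_{k−1} = 7·(-4^k + 2·3^k) − 12·(-4^{k−1} + 2·3^{k−1}) = -(7·4 − 12)4^{k−1} + 2·(7·3 − 12)3^{k−1} = -16·4^{k−1} + 18·3^{k−1} = -4^{k+1} + 2·3^{k+1}.
Hence L_m = -4^m + 2·3^m for every m ≥ 1, by strong induction.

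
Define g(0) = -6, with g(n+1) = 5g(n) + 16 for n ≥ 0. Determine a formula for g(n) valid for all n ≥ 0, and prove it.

Claim: g(n) = -2·5^n − 4.

Base case: g(0) = -6, and -2·5^0 − 4 = -2 − 4 = -6.
Assume g(j) = -2·5^j − 4 for some j ≥ 0.
Then g(j+1) = 5g(j) + 16 = 5·(-2·5^j − 4) + 16 = -10·5^j − 20 + 16 = -2·5^{j+1} − 4.
This completes the inductive step, so g(n) = -2·5^n − 4 for all n ≥ 0.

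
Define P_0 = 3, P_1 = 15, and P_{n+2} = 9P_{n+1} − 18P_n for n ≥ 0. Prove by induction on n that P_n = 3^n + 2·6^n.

Base cases: P_0 = 3 and 3^0 + 2·6^0 = 3; P_1 = 15 and 3^1 + 2·6^1 = 15.
Assume P_j = 3^j + 2·6^j for all 0 ≤ j ≤ m, where m ≥ 1.
Then P_{m+1} = 9P_m − 18P_{m−1} = 9·(3^m + 2·6^m) − 18·(3^{m−1} + 2·6^{m−1}) = (9·3 − 18)3^{m−1} + 2·(9·6 − 18)6^{m−1} = 9·3^{m−1} + 72·6^{m−1} = 3^{m+1} + 2·6^{m+1}.
By strong induction, P_n = 3^n + 2·6^n for all n ≥ 0.

P_n = 3^n + 2·6^n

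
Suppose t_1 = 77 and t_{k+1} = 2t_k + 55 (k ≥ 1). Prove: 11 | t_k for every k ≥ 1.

Base case: t_1 = 77 = 11·7, so 11 | t_1.
Assume 11 | t_j, so t_j = 11s for some integer s.
Then t_{j+1} = 2t_j + 55 = 2·(11s) + 55 = 11(2s + 5), so 11 | t_{j+1}.
So the property holds for j+1, and by induction 11 | t_k for all k ≥ 1.

11 | t_k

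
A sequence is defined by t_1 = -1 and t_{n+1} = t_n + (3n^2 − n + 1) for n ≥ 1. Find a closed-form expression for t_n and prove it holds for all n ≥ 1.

Claim: t_n = n^3 − 2n^2 + 2n − 2.

Base case: t_1 = -1, and 1^3 − 2·1^2 + 2·1 − 2 = -1.
Assume t_k = k^3 − 2k^2 + 2k − 2.
Then t_{k+1} = t_k + (3k^2 − k + 1) = (k^3 − 2k^2 + 2k − 2) + (3k^2 − k + 1) = k^3 + k^2 + k − 1,
and (k+1)^3 − 2·(k+1)^2 + 2·(k+1) − 2 = k^3 + k^2 + k − 1.
This completes the inductive step, so t_n = n^3 − 2n^2 + 2n − 2 for all n ≥ 1.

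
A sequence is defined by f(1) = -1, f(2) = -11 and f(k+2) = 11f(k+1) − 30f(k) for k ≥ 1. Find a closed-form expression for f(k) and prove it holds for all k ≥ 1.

Claim: f(k) = 5^k − 6^k.

Base cases: f(1) = -1 and 5^1 − 6^1 = -1; f(2) = -11 and 5^2 − 6^2 = -11.
Assume f(j) = 5^j − 6^j for all 1 ≤ j ≤ m, where m ≥ 2.
Then f(m+1) = 11f(m) − 30f(m−1) = 11·(5^m − 6^m) − 30·(5^{m−1} − 6^{m−1}) = (11·5 − 30)5^{m−1} − (11·6 − 30)6^{m−1} = 25·5^{m−1} − 36·6^{m−1} = 5^{m+1} − 6^{m+1}.
So the formula holds for m+1, and by strong induction f(k) = 5^k − 6^k for all k ≥ 1.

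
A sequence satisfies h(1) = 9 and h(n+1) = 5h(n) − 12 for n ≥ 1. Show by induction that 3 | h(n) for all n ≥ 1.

Base case: h(1) = 9 = 3·3, so 3 | h(1).
Assume 3 | h(k), so h(k) = 3t for some integer t.
Then h(k+1) = 5h(k) − 12 = 5·(3t) − 12 = 3(5t − 4), so 3 | h(k+1).
This completes the inductive step, so 3 | h(n) for all n ≥ 1.

3 | h(n)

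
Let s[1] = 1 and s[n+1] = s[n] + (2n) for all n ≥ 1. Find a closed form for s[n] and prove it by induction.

Claim: s[n] = n^2 − n + 1.

Base case: s[1] = 1, and 1^2 − 1 + 1 = 1.
Assume s[m] = m^2 − m + 1.
Then s[m+1] = s[m] + (2m) = (m^2 − m + 1) + (2m) = m^2 + m + 1,
and (m+1)^2 − (m+1) + 1 = m^2 + m + 1.
By induction, s[n] = n^2 − n + 1 for all n ≥ 1.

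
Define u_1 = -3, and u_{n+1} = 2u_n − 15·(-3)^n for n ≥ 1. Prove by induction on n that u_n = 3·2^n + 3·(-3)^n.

Base case: u_1 = -3, and 3·2^1 + 3·(-3)^1 = 6 − 9 = -3.
Assume u_j = 3·2^j + 3·(-3)^j for some j ≥ 1.
Then u_{j+1} = 2u_j − 15·(-3)^j = 2·(3·2^j + 3·(-3)^j) − 15·(-3)^j = 3·2^{j+1} + 6·(-3)^j − 15·(-3)^j = 3·2^{j+1} − 9·(-3)^j = 3·2^{j+1} + 3·(-3)^{j+1}.
This completes the inductive step, so u_n = 3·2^n + 3·(-3)^n for all n ≥ 1.

u_n = 3·2^n + 3·(-3)^n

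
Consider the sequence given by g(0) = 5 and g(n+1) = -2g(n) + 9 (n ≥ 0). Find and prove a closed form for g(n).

Claim: g(n) = 2·(-2)^n + 3.

Base case: g(0) = 5, and 2·(-2)^0 + 3 = 2 + 3 = 5.
Assume g(r) = 2·(-2)^r + 3 for some r ≥ 0.
Then g(r+1) = -2g(r) + 9 = -2·(2·(-2)^r + 3) + 9 = -4·(-2)^r − 6 + 9 = 2·(-2)^{r+1} + 3.
So the formula holds for r+1, and by induction g(n) = 2·(-2)^n + 3 for all n ≥ 0.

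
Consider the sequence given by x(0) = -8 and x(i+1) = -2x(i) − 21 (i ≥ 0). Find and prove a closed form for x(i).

Claim: x(i) = -(-2)^i − 7.

Base case: x(0) = -8, and -(-2)^0 − 7 = -1 − 7 = -8.
Assume x(r) = -(-2)^r − 7 for some r ≥ 0.
Then x(r+1) = -2x(r) − 21 = -2·(-(-2)^r − 7) − 21 = 2·(-2)^r + 14 − 21 = -(-2)^{r+1} − 7.
Hence x(i) = -(-2)^i − 7 for every i ≥ 0, by induction.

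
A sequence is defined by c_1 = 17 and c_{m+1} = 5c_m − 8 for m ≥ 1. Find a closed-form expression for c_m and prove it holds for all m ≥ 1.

Claim: c_m = 3·5^m + 2.

Base case: c_1 = 17, and 3·5^1 + 2 = 15 + 2 = 17.
Assume c_r = 3·5^r + 2 for some r ≥ 1.
Then c_{r+1} = 5c_r − 8 = 5·(3·5^r + 2) − 8 = 15·5^r + 10 − 8 = 3·5^{r+1} + 2.
So the formula holds for r+1, and by induction c_m = 3·5^m + 2 for all m ≥ 1.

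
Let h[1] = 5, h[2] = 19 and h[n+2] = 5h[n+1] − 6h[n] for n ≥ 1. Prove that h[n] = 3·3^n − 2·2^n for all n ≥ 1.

Base cases: h[1] = 5 and 3·3^1 − 2·2^1 = 5; h[2] = 19 and 3·3^2 − 2·2^2 = 19.
Assume h[j] = 3·3^j − 2·2^j for all 1 ≤ j ≤ r, where r ≥ 2.
Then h[r+1] = 5h[r] − 6h[r−1] = 5·(3·3^r − 2·2^r) − 6·(3·3^{r−1} − 2·2^{r−1}) = 3·(5·3 − 6)3^{r−1} − 2·(5·2 − 6)2^{r−1} = 27·3^{r−1} − 8·2^{r−1} = 3·3^{r+1} − 2·2^{r+1}.
Hence h[n] = 3·3^n − 2·2^n for every n ≥ 1, by strong induction.

h[n] = 3·3^n − 2·2^n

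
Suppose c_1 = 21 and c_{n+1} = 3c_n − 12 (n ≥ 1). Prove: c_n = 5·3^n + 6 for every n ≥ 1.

Base case: c_1 = 21, and 5·3^1 + 6 = 15 + 6 = 21.
Assume c_j = 5·3^j + 6 for some j ≥ 1.
Then c_{j+1} = 3c_j − 12 = 3·(5·3^j + 6) − 12 = 15·3^j + 18 − 12 = 5·3^{j+1} + 6.
Hence c_n = 5·3^n + 6 for every n ≥ 1, by induction.

c_n = 5·3^n + 6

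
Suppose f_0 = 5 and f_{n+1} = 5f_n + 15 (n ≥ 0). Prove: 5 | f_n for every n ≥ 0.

Base case: f_0 = 5 = 5·1, so 5 | f_0.
Assume 5 | f_j, so f_j = 5t for some integer t.
Then f_{j+1} = 5f_j + 15 = 5·(5t) + 15 = 5(5t + 3), so 5 | f_{j+1}.
This completes the inductive step, so 5 | f_n for all n ≥ 0.

5 | f_n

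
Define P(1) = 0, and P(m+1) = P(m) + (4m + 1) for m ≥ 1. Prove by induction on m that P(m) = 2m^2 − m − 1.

Base case: P(1) = 0, and 2·1^2 − 1 − 1 = 0.
Assume P(r) = 2r^2 − r − 1.
Then P(r+1) = P(r) + (4r + 1) = (2r^2 − r − 1) + (4r + 1) = 2r^2 + 3r,
and 2·(r+1)^2 − (r+1) − 1 = 2r^2 + 3r.
This completes the inductive step, so P(m) = 2m^2 − m − 1 for all m ≥ 1.

P(m) = 2m^2 − m − 1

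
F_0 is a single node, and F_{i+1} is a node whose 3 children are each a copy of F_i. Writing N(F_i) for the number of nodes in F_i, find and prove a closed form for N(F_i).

Claim: N(F_i) = (3^{i+1} − 1)/2.

Base case: N(F_0) = 1, and (3^{0+1} − 1)/2 = 1.
Assume N(F_k) = (3^{k+1} − 1)/2.
Then N(F_{k+1}) = 1 + 3N(F_k) = 1 + 3·(3^{k+1} − 1)/2 = 1 + (3^{k+2} − 3)/2 = (2 + 3^{k+2} − 3)/2 = (3^{k+2} − 1)/2.
This completes the inductive step, so N(F_i) = (3^{i+1} − 1)/2 for all i ≥ 0.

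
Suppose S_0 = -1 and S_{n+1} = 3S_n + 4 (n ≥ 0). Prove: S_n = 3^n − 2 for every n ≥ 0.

Base case: S_0 = -1, and 3^0 − 2 = 1 − 2 = -1.
Assume S_j = 3^j − 2 for some j ≥ 0.
Then S_{j+1} = 3S_j + 4 = 3·(3^j − 2) + 4 = 3^{j+1} − 6 + 4 = 3^{j+1} − 2.
This completes the inductive step, so S_n = 3^n − 2 for all n ≥ 0.

S_n = 3^n − 2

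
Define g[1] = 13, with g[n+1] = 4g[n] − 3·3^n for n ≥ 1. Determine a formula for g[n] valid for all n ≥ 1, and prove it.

Claim: g[n] = 4^n + 3·3^n.

Base case: g[1] = 13, and 4^1 + 3·3^1 = 4 + 9 = 13.
Assume g[k] = 4^k + 3·3^k for some k ≥ 1.
Then g[k+1] = 4g[k] − 3·3^k = 4·(4^k + 3·3^k) − 3·3^k = 4^{k+1} + 12·3^k − 3·3^k = 4^{k+1} + 9·3^k = 4^{k+1} + 3·3^{k+1}.
By induction, g[n] = 4^n + 3·3^n for all n ≥ 1.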